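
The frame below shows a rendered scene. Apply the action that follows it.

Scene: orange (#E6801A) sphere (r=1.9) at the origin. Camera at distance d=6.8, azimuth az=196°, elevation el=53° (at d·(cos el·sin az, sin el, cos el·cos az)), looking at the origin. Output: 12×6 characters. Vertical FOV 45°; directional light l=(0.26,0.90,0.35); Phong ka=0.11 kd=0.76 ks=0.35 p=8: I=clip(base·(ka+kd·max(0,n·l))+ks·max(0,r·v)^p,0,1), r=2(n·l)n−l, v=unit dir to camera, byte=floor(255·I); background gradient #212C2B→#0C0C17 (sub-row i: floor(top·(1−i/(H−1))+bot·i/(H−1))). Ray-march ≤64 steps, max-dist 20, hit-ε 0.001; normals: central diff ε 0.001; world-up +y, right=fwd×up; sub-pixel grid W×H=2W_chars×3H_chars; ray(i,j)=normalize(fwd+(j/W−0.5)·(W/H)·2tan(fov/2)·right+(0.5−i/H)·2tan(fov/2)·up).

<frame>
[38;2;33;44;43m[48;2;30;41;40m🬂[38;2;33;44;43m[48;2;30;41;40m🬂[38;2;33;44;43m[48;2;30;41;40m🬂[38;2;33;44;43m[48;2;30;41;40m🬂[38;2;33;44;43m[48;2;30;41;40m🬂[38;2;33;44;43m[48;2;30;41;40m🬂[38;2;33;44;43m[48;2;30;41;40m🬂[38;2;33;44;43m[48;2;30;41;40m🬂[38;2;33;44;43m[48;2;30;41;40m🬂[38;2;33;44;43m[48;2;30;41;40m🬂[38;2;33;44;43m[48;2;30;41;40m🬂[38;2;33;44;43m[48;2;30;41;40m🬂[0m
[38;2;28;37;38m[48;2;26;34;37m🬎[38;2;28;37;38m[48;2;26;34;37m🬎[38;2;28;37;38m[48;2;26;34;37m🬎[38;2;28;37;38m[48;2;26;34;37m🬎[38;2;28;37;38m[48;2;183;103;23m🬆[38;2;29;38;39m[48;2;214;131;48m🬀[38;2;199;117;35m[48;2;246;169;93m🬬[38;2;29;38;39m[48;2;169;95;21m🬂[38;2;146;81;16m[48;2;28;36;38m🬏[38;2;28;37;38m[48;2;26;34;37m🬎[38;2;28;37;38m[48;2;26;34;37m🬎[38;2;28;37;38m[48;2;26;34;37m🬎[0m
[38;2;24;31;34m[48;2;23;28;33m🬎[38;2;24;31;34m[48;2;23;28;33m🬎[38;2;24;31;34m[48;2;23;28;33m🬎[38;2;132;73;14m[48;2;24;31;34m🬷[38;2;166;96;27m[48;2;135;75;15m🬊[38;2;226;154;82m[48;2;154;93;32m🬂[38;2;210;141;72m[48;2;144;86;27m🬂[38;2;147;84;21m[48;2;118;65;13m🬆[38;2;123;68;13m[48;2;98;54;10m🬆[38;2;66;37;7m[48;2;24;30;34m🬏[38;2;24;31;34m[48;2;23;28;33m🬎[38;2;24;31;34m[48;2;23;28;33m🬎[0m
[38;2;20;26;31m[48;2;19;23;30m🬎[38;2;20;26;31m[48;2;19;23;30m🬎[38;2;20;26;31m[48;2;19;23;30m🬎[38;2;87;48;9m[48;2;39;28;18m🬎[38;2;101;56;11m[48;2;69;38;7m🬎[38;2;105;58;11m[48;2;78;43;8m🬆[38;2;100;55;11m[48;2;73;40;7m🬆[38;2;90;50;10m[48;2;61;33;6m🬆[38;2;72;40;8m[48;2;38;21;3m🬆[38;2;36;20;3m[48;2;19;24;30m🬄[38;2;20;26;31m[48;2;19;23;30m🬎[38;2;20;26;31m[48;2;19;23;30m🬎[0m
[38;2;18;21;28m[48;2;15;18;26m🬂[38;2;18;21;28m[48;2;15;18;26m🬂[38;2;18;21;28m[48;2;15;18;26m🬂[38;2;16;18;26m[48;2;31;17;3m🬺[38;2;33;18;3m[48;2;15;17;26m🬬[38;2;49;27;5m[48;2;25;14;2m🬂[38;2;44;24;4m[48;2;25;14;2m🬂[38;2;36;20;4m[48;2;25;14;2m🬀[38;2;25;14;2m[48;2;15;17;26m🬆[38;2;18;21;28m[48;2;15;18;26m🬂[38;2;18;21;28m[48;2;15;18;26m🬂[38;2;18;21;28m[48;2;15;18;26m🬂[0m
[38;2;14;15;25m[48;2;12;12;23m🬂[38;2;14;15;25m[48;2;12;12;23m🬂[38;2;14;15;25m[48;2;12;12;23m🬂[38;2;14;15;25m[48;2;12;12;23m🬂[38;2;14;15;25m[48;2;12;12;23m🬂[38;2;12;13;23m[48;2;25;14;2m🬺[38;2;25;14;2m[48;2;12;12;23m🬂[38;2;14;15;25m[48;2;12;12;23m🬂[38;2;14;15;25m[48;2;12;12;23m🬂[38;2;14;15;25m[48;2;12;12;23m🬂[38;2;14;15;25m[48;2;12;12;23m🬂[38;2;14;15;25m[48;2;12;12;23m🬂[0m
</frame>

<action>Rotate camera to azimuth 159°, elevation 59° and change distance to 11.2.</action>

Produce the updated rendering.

<frame>
[38;2;33;44;43m[48;2;30;41;40m🬂[38;2;33;44;43m[48;2;30;41;40m🬂[38;2;33;44;43m[48;2;30;41;40m🬂[38;2;33;44;43m[48;2;30;41;40m🬂[38;2;33;44;43m[48;2;30;41;40m🬂[38;2;33;44;43m[48;2;30;41;40m🬂[38;2;33;44;43m[48;2;30;41;40m🬂[38;2;33;44;43m[48;2;30;41;40m🬂[38;2;33;44;43m[48;2;30;41;40m🬂[38;2;33;44;43m[48;2;30;41;40m🬂[38;2;33;44;43m[48;2;30;41;40m🬂[38;2;33;44;43m[48;2;30;41;40m🬂[0m
[38;2;28;37;38m[48;2;26;34;37m🬎[38;2;28;37;38m[48;2;26;34;37m🬎[38;2;28;37;38m[48;2;26;34;37m🬎[38;2;28;37;38m[48;2;26;34;37m🬎[38;2;28;37;38m[48;2;26;34;37m🬎[38;2;28;37;38m[48;2;26;34;37m🬎[38;2;28;37;38m[48;2;26;34;37m🬎[38;2;28;37;38m[48;2;26;34;37m🬎[38;2;28;37;38m[48;2;26;34;37m🬎[38;2;28;37;38m[48;2;26;34;37m🬎[38;2;28;37;38m[48;2;26;34;37m🬎[38;2;28;37;38m[48;2;26;34;37m🬎[0m
[38;2;24;31;34m[48;2;23;28;33m🬎[38;2;24;31;34m[48;2;23;28;33m🬎[38;2;24;31;34m[48;2;23;28;33m🬎[38;2;24;31;34m[48;2;23;28;33m🬎[38;2;176;98;19m[48;2;24;30;34m🬦[38;2;197;112;27m[48;2;246;165;84m🬕[38;2;207;131;55m[48;2;166;93;19m🬓[38;2;52;38;22m[48;2;115;64;12m🬠[38;2;24;31;34m[48;2;23;28;33m🬎[38;2;24;31;34m[48;2;23;28;33m🬎[38;2;24;31;34m[48;2;23;28;33m🬎[38;2;24;31;34m[48;2;23;28;33m🬎[0m
[38;2;20;26;31m[48;2;19;23;30m🬎[38;2;20;26;31m[48;2;19;23;30m🬎[38;2;20;26;31m[48;2;19;23;30m🬎[38;2;20;26;31m[48;2;19;23;30m🬎[38;2;133;74;15m[48;2;30;27;25m🬉[38;2;147;83;19m[48;2;96;53;10m🬆[38;2;124;69;14m[48;2;72;40;8m🬆[38;2;80;44;8m[48;2;33;18;3m🬄[38;2;20;26;31m[48;2;19;23;30m🬎[38;2;20;26;31m[48;2;19;23;30m🬎[38;2;20;26;31m[48;2;19;23;30m🬎[38;2;20;26;31m[48;2;19;23;30m🬎[0m
[38;2;18;21;28m[48;2;15;18;26m🬂[38;2;18;21;28m[48;2;15;18;26m🬂[38;2;18;21;28m[48;2;15;18;26m🬂[38;2;18;21;28m[48;2;15;18;26m🬂[38;2;18;21;28m[48;2;15;18;26m🬂[38;2;27;15;2m[48;2;15;18;26m🬂[38;2;25;14;2m[48;2;15;18;26m🬂[38;2;25;14;2m[48;2;16;18;26m🬀[38;2;18;21;28m[48;2;15;18;26m🬂[38;2;18;21;28m[48;2;15;18;26m🬂[38;2;18;21;28m[48;2;15;18;26m🬂[38;2;18;21;28m[48;2;15;18;26m🬂[0m
[38;2;14;15;25m[48;2;12;12;23m🬂[38;2;14;15;25m[48;2;12;12;23m🬂[38;2;14;15;25m[48;2;12;12;23m🬂[38;2;14;15;25m[48;2;12;12;23m🬂[38;2;14;15;25m[48;2;12;12;23m🬂[38;2;14;15;25m[48;2;12;12;23m🬂[38;2;14;15;25m[48;2;12;12;23m🬂[38;2;14;15;25m[48;2;12;12;23m🬂[38;2;14;15;25m[48;2;12;12;23m🬂[38;2;14;15;25m[48;2;12;12;23m🬂[38;2;14;15;25m[48;2;12;12;23m🬂[38;2;14;15;25m[48;2;12;12;23m🬂[0m
</frame>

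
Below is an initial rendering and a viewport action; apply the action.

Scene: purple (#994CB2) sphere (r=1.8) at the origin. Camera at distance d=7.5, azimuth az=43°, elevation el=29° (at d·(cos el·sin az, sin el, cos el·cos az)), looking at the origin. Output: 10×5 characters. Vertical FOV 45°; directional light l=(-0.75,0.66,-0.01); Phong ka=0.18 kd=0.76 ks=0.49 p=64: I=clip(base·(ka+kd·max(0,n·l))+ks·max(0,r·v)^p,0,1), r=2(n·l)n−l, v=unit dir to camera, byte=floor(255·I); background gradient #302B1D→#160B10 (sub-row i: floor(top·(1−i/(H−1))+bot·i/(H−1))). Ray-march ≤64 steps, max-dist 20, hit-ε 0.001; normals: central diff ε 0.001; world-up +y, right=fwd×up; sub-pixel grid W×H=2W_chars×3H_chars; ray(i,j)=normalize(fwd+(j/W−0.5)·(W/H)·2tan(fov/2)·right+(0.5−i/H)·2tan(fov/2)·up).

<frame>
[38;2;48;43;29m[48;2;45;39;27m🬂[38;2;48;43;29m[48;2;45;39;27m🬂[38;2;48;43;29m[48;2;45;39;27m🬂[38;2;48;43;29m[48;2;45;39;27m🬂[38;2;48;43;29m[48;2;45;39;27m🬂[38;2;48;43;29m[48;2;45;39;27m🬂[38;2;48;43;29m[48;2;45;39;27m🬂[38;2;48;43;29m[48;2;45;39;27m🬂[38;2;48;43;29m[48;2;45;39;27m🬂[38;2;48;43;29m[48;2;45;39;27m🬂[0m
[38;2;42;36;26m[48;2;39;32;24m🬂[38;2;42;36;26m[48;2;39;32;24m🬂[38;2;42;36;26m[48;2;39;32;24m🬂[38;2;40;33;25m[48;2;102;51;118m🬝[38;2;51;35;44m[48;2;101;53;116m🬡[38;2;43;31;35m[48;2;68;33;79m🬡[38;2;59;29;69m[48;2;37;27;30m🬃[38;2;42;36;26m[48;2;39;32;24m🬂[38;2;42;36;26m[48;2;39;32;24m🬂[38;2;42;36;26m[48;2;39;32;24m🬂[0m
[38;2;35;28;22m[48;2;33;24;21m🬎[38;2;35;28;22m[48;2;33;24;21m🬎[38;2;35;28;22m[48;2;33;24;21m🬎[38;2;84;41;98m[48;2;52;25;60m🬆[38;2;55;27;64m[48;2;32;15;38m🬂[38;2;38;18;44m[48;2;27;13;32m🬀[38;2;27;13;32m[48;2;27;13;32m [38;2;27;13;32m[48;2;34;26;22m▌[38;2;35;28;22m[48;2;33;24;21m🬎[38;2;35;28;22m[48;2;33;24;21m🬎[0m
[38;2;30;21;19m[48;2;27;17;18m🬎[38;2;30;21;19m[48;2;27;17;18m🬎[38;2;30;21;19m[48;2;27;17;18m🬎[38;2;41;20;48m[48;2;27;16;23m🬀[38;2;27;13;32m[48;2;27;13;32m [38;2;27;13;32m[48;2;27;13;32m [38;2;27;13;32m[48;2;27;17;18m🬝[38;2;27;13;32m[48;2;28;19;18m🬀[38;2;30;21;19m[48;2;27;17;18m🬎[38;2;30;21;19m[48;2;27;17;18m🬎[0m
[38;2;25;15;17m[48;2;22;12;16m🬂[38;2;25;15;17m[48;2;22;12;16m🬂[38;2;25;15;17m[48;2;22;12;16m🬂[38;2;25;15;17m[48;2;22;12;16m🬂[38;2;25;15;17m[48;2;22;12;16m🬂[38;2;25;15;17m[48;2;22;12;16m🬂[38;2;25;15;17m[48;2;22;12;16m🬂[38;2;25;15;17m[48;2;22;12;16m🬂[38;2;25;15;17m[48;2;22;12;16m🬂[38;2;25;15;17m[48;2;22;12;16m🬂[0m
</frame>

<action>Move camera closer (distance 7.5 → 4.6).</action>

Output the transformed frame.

<frame>
[38;2;48;43;29m[48;2;45;39;27m🬂[38;2;48;43;29m[48;2;45;39;27m🬂[38;2;46;40;28m[48;2;109;54;127m🬝[38;2;66;45;59m[48;2;143;92;159m🬊[38;2;59;38;55m[48;2;92;46;106m🬟[38;2;94;46;110m[48;2;67;33;78m🬂[38;2;48;43;29m[48;2;57;28;66m🬂[38;2;53;26;61m[48;2;45;36;33m🬓[38;2;48;43;29m[48;2;45;39;27m🬂[38;2;48;43;29m[48;2;45;39;27m🬂[0m
[38;2;42;36;26m[48;2;39;32;24m🬂[38;2;40;33;25m[48;2;92;45;107m🬝[38;2;98;50;114m[48;2;73;36;85m🬆[38;2;108;68;122m[48;2;62;31;72m🬀[38;2;59;29;68m[48;2;43;21;51m🬆[38;2;47;23;54m[48;2;32;15;37m🬆[38;2;38;19;45m[48;2;28;13;33m🬂[38;2;32;16;37m[48;2;27;13;32m🬀[38;2;27;13;32m[48;2;41;34;25m🬲[38;2;42;36;26m[48;2;39;32;24m🬂[0m
[38;2;35;28;22m[48;2;33;24;21m🬎[38;2;67;33;78m[48;2;34;26;22m▐[38;2;58;29;68m[48;2;43;21;50m🬆[38;2;43;21;50m[48;2;30;14;35m🬆[38;2;35;17;41m[48;2;27;13;32m🬀[38;2;27;13;32m[48;2;27;13;32m [38;2;27;13;32m[48;2;27;13;32m [38;2;27;13;32m[48;2;27;13;32m [38;2;27;13;32m[48;2;27;13;32m [38;2;35;28;22m[48;2;33;24;21m🬎[0m
[38;2;30;21;19m[48;2;27;17;18m🬎[38;2;43;21;51m[48;2;28;19;18m🬉[38;2;37;18;43m[48;2;27;13;32m🬀[38;2;27;13;32m[48;2;27;13;32m [38;2;27;13;32m[48;2;27;13;32m [38;2;27;13;32m[48;2;27;13;32m [38;2;27;13;32m[48;2;27;13;32m [38;2;27;13;32m[48;2;27;13;32m [38;2;27;13;32m[48;2;27;17;18m🬝[38;2;30;21;19m[48;2;27;17;18m🬎[0m
[38;2;25;15;17m[48;2;22;12;16m🬂[38;2;25;15;17m[48;2;22;12;16m🬂[38;2;27;13;32m[48;2;22;11;16m🬊[38;2;27;13;32m[48;2;27;13;32m [38;2;27;13;32m[48;2;27;13;32m [38;2;27;13;32m[48;2;27;13;32m [38;2;27;13;32m[48;2;27;13;32m [38;2;27;13;32m[48;2;22;11;16m🬝[38;2;27;13;32m[48;2;23;12;16m🬀[38;2;25;15;17m[48;2;22;12;16m🬂[0m
</frame>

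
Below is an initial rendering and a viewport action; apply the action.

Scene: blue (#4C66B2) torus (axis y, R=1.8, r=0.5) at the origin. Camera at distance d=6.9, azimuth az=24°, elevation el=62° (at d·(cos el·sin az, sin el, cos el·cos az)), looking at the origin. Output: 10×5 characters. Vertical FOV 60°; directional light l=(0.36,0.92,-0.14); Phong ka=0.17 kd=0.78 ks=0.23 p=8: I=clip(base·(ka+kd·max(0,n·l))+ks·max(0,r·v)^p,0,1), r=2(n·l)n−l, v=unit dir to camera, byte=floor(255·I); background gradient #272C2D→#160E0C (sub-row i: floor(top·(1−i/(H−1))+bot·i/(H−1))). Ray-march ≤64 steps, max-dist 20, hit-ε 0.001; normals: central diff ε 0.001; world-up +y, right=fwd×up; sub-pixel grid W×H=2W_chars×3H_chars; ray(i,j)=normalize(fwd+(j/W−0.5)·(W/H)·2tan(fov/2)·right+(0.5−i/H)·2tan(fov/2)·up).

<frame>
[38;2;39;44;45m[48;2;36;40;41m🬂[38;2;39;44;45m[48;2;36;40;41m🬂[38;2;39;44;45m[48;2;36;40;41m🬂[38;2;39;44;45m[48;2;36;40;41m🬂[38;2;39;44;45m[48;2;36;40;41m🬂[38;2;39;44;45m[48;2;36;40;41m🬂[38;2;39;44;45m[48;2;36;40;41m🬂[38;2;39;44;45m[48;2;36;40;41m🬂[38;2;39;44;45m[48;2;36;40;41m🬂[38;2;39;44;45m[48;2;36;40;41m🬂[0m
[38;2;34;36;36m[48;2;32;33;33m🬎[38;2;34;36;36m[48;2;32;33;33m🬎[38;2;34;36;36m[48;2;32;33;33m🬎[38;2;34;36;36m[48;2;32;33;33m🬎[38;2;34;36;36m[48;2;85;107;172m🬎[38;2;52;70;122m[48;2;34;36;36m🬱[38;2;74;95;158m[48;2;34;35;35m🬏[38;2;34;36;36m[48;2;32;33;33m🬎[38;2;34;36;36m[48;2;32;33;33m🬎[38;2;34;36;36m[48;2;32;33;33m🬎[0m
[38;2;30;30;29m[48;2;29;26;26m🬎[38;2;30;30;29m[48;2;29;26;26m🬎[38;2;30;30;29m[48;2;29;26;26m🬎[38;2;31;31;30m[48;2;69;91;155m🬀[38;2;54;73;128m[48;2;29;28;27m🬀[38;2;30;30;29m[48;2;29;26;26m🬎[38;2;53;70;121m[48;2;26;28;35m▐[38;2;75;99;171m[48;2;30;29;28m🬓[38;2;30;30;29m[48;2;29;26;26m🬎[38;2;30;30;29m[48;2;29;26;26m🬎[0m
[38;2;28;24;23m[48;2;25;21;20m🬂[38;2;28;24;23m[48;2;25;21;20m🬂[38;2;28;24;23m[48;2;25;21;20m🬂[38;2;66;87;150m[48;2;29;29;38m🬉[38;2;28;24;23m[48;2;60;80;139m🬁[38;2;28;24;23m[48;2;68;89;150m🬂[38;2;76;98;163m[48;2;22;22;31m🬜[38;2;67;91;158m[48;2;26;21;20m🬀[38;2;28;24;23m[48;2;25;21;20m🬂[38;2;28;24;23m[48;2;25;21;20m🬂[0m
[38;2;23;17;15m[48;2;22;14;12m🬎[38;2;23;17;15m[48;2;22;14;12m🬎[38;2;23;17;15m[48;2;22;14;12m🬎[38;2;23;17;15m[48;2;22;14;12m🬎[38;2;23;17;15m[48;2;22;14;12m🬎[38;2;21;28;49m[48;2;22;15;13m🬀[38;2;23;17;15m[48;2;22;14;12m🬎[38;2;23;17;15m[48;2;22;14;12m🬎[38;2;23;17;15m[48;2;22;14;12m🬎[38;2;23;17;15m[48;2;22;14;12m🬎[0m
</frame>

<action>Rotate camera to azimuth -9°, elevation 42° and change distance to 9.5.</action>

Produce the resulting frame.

<frame>
[38;2;39;44;45m[48;2;36;40;41m🬂[38;2;39;44;45m[48;2;36;40;41m🬂[38;2;39;44;45m[48;2;36;40;41m🬂[38;2;39;44;45m[48;2;36;40;41m🬂[38;2;39;44;45m[48;2;36;40;41m🬂[38;2;39;44;45m[48;2;36;40;41m🬂[38;2;39;44;45m[48;2;36;40;41m🬂[38;2;39;44;45m[48;2;36;40;41m🬂[38;2;39;44;45m[48;2;36;40;41m🬂[38;2;39;44;45m[48;2;36;40;41m🬂[0m
[38;2;34;36;36m[48;2;32;33;33m🬎[38;2;34;36;36m[48;2;32;33;33m🬎[38;2;34;36;36m[48;2;32;33;33m🬎[38;2;34;36;36m[48;2;32;33;33m🬎[38;2;34;36;36m[48;2;32;33;33m🬎[38;2;34;36;36m[48;2;32;33;33m🬎[38;2;34;36;36m[48;2;32;33;33m🬎[38;2;34;36;36m[48;2;32;33;33m🬎[38;2;34;36;36m[48;2;32;33;33m🬎[38;2;34;36;36m[48;2;32;33;33m🬎[0m
[38;2;30;30;29m[48;2;29;26;26m🬎[38;2;30;30;29m[48;2;29;26;26m🬎[38;2;30;30;29m[48;2;29;26;26m🬎[38;2;32;44;76m[48;2;30;29;28m🬦[38;2;74;96;160m[48;2;29;27;27m🬕[38;2;44;58;102m[48;2;29;27;27m🬂[38;2;63;85;150m[48;2;34;40;58m🬶[38;2;30;30;29m[48;2;29;26;26m🬎[38;2;30;30;29m[48;2;29;26;26m🬎[38;2;30;30;29m[48;2;29;26;26m🬎[0m
[38;2;28;24;23m[48;2;25;21;20m🬂[38;2;28;24;23m[48;2;25;21;20m🬂[38;2;28;24;23m[48;2;25;21;20m🬂[38;2;28;24;23m[48;2;25;21;20m🬂[38;2;70;90;149m[48;2;25;25;35m🬁[38;2;106;128;191m[48;2;18;18;24m🬂[38;2;54;72;126m[48;2;26;21;20m🬀[38;2;28;24;23m[48;2;25;21;20m🬂[38;2;28;24;23m[48;2;25;21;20m🬂[38;2;28;24;23m[48;2;25;21;20m🬂[0m
[38;2;23;17;15m[48;2;22;14;12m🬎[38;2;23;17;15m[48;2;22;14;12m🬎[38;2;23;17;15m[48;2;22;14;12m🬎[38;2;23;17;15m[48;2;22;14;12m🬎[38;2;23;17;15m[48;2;22;14;12m🬎[38;2;23;17;15m[48;2;22;14;12m🬎[38;2;23;17;15m[48;2;22;14;12m🬎[38;2;23;17;15m[48;2;22;14;12m🬎[38;2;23;17;15m[48;2;22;14;12m🬎[38;2;23;17;15m[48;2;22;14;12m🬎[0m
</frame>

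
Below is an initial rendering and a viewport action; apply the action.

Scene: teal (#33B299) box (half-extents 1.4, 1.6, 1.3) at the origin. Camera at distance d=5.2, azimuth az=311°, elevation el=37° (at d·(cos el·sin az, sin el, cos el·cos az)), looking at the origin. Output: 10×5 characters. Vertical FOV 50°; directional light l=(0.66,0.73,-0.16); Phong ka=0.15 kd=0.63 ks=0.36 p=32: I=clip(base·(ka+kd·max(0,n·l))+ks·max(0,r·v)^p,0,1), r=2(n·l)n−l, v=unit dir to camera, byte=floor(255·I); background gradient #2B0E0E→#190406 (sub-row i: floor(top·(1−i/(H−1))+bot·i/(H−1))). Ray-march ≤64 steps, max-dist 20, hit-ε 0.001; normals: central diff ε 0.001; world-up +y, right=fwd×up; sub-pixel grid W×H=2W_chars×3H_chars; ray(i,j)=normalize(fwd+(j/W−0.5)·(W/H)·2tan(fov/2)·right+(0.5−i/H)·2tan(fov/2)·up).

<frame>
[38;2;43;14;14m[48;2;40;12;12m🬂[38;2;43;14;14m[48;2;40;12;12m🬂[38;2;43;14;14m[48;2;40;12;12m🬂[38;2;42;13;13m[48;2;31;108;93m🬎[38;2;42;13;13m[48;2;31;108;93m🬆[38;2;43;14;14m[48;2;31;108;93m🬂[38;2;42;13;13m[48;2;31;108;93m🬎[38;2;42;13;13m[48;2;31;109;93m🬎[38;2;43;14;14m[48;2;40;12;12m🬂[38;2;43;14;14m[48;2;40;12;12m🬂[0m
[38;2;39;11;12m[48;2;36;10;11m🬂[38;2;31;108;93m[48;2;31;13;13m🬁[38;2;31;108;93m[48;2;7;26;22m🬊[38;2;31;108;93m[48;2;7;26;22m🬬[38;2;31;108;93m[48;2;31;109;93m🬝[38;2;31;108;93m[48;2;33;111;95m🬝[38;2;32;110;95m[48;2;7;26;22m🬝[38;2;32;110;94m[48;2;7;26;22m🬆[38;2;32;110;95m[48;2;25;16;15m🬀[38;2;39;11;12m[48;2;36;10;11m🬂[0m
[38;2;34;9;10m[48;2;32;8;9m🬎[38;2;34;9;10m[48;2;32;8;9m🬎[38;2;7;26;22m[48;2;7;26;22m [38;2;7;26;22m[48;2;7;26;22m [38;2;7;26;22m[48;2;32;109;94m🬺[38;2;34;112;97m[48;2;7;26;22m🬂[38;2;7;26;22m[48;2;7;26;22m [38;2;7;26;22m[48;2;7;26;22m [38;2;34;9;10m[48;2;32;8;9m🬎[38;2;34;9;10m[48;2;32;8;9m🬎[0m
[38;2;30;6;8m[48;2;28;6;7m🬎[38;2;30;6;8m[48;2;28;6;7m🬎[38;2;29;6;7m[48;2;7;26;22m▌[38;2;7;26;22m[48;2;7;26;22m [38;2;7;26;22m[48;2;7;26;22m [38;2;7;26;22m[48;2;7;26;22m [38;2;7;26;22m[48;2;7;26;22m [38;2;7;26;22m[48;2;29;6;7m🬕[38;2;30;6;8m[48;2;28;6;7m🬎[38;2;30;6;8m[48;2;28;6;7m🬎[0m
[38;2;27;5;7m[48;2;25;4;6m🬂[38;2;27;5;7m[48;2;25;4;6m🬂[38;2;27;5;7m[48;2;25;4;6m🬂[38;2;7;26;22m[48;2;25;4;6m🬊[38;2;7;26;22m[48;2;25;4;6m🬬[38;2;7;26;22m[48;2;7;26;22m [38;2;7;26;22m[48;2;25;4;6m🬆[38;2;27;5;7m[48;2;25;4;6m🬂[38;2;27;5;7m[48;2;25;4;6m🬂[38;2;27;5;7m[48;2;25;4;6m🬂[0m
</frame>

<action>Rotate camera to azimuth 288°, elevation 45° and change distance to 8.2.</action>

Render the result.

<frame>
[38;2;43;14;14m[48;2;40;12;12m🬂[38;2;43;14;14m[48;2;40;12;12m🬂[38;2;43;14;14m[48;2;40;12;12m🬂[38;2;43;14;14m[48;2;40;12;12m🬂[38;2;43;14;14m[48;2;40;12;12m🬂[38;2;43;14;14m[48;2;40;12;12m🬂[38;2;43;14;14m[48;2;40;12;12m🬂[38;2;43;14;14m[48;2;40;12;12m🬂[38;2;43;14;14m[48;2;40;12;12m🬂[38;2;43;14;14m[48;2;40;12;12m🬂[0m
[38;2;39;11;12m[48;2;36;10;11m🬂[38;2;39;11;12m[48;2;36;10;11m🬂[38;2;39;11;12m[48;2;36;10;11m🬂[38;2;37;10;11m[48;2;50;127;112m🬝[38;2;39;11;12m[48;2;57;135;119m🬂[38;2;39;11;12m[48;2;68;145;130m🬂[38;2;39;11;12m[48;2;63;140;125m🬂[38;2;39;11;12m[48;2;36;10;11m🬂[38;2;39;11;12m[48;2;36;10;11m🬂[38;2;39;11;12m[48;2;36;10;11m🬂[0m
[38;2;34;9;10m[48;2;32;8;9m🬎[38;2;34;9;10m[48;2;32;8;9m🬎[38;2;34;9;10m[48;2;32;8;9m🬎[38;2;56;134;119m[48;2;17;19;17m🬁[38;2;7;26;22m[48;2;81;159;144m🬱[38;2;99;177;161m[48;2;7;26;22m🬎[38;2;95;173;157m[48;2;27;13;12m🬄[38;2;34;9;10m[48;2;32;8;9m🬎[38;2;34;9;10m[48;2;32;8;9m🬎[38;2;34;9;10m[48;2;32;8;9m🬎[0m
[38;2;30;6;8m[48;2;28;6;7m🬎[38;2;30;6;8m[48;2;28;6;7m🬎[38;2;30;6;8m[48;2;28;6;7m🬎[38;2;29;6;7m[48;2;7;26;22m🬲[38;2;7;26;22m[48;2;7;26;22m [38;2;7;26;22m[48;2;7;26;22m [38;2;7;26;22m[48;2;29;6;7m🬄[38;2;30;6;8m[48;2;28;6;7m🬎[38;2;30;6;8m[48;2;28;6;7m🬎[38;2;30;6;8m[48;2;28;6;7m🬎[0m
[38;2;27;5;7m[48;2;25;4;6m🬂[38;2;27;5;7m[48;2;25;4;6m🬂[38;2;27;5;7m[48;2;25;4;6m🬂[38;2;27;5;7m[48;2;25;4;6m🬂[38;2;27;5;7m[48;2;25;4;6m🬂[38;2;7;26;22m[48;2;25;4;6m🬁[38;2;27;5;7m[48;2;25;4;6m🬂[38;2;27;5;7m[48;2;25;4;6m🬂[38;2;27;5;7m[48;2;25;4;6m🬂[38;2;27;5;7m[48;2;25;4;6m🬂[0m
</frame>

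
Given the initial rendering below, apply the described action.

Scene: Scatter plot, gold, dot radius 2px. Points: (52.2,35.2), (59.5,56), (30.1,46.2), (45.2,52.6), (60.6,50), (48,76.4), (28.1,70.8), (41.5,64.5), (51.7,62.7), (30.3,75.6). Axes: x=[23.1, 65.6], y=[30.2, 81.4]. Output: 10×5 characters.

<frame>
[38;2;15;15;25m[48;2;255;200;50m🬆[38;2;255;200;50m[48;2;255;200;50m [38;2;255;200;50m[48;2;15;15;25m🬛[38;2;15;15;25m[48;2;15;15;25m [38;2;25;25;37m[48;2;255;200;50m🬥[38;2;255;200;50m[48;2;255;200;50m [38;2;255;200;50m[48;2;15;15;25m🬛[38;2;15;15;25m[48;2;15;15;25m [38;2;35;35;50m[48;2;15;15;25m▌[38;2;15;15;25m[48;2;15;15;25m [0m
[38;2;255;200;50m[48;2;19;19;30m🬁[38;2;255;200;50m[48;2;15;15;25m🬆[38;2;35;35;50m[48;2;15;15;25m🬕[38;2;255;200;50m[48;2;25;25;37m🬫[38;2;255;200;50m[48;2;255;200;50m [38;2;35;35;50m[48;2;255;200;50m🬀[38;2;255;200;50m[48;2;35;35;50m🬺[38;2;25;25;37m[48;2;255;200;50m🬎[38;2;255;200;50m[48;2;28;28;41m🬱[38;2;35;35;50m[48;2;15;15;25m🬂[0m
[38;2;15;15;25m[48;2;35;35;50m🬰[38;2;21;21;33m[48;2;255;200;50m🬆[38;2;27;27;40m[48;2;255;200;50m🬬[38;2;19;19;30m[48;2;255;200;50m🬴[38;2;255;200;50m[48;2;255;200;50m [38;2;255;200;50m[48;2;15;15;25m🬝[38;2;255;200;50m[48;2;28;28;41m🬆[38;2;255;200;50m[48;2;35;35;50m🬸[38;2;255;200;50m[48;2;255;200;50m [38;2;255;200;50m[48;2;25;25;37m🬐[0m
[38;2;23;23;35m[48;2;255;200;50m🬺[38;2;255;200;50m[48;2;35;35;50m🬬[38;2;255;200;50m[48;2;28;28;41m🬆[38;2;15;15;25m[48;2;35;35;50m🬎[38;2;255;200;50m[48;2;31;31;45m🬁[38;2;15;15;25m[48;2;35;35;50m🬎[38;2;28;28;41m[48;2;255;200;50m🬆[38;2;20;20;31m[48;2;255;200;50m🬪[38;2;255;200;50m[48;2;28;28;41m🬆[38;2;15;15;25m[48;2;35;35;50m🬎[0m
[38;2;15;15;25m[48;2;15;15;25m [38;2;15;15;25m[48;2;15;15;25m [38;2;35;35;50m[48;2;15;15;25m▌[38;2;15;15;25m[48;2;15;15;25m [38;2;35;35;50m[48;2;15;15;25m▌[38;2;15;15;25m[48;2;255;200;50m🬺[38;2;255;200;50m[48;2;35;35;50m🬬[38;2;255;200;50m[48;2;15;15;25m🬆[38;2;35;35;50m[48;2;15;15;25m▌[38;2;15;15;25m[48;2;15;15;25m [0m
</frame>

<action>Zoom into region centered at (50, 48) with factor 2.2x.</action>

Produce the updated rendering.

<frame>
[38;2;15;15;25m[48;2;15;15;25m [38;2;15;15;25m[48;2;15;15;25m [38;2;23;23;35m[48;2;255;200;50m🬬[38;2;15;15;25m[48;2;15;15;25m [38;2;35;35;50m[48;2;15;15;25m▌[38;2;15;15;25m[48;2;15;15;25m [38;2;35;35;50m[48;2;15;15;25m▌[38;2;15;15;25m[48;2;15;15;25m [38;2;28;28;41m[48;2;255;200;50m🬆[38;2;255;200;50m[48;2;15;15;25m🬺[0m
[38;2;35;35;50m[48;2;15;15;25m🬂[38;2;255;200;50m[48;2;25;25;37m🬫[38;2;255;200;50m[48;2;255;200;50m [38;2;255;200;50m[48;2;23;23;35m🬃[38;2;35;35;50m[48;2;15;15;25m🬕[38;2;35;35;50m[48;2;15;15;25m🬂[38;2;35;35;50m[48;2;15;15;25m🬕[38;2;35;35;50m[48;2;15;15;25m🬂[38;2;255;200;50m[48;2;30;30;43m🬠[38;2;255;200;50m[48;2;255;200;50m [0m
[38;2;15;15;25m[48;2;35;35;50m🬰[38;2;15;15;25m[48;2;35;35;50m🬰[38;2;255;200;50m[48;2;27;27;40m🬀[38;2;15;15;25m[48;2;35;35;50m🬰[38;2;35;35;50m[48;2;15;15;25m🬛[38;2;15;15;25m[48;2;35;35;50m🬰[38;2;35;35;50m[48;2;15;15;25m🬛[38;2;15;15;25m[48;2;35;35;50m🬰[38;2;35;35;50m[48;2;15;15;25m🬛[38;2;255;200;50m[48;2;21;21;33m🬊[0m
[38;2;15;15;25m[48;2;35;35;50m🬎[38;2;15;15;25m[48;2;35;35;50m🬎[38;2;35;35;50m[48;2;15;15;25m🬲[38;2;15;15;25m[48;2;35;35;50m🬎[38;2;35;35;50m[48;2;15;15;25m🬲[38;2;15;15;25m[48;2;35;35;50m🬎[38;2;35;35;50m[48;2;15;15;25m🬲[38;2;15;15;25m[48;2;35;35;50m🬎[38;2;35;35;50m[48;2;15;15;25m🬲[38;2;15;15;25m[48;2;35;35;50m🬎[0m
[38;2;15;15;25m[48;2;15;15;25m [38;2;15;15;25m[48;2;15;15;25m [38;2;35;35;50m[48;2;15;15;25m▌[38;2;15;15;25m[48;2;15;15;25m [38;2;27;27;40m[48;2;255;200;50m🬝[38;2;15;15;25m[48;2;255;200;50m🬀[38;2;21;21;33m[48;2;255;200;50m🬊[38;2;15;15;25m[48;2;15;15;25m [38;2;35;35;50m[48;2;15;15;25m▌[38;2;15;15;25m[48;2;15;15;25m [0m
</frame>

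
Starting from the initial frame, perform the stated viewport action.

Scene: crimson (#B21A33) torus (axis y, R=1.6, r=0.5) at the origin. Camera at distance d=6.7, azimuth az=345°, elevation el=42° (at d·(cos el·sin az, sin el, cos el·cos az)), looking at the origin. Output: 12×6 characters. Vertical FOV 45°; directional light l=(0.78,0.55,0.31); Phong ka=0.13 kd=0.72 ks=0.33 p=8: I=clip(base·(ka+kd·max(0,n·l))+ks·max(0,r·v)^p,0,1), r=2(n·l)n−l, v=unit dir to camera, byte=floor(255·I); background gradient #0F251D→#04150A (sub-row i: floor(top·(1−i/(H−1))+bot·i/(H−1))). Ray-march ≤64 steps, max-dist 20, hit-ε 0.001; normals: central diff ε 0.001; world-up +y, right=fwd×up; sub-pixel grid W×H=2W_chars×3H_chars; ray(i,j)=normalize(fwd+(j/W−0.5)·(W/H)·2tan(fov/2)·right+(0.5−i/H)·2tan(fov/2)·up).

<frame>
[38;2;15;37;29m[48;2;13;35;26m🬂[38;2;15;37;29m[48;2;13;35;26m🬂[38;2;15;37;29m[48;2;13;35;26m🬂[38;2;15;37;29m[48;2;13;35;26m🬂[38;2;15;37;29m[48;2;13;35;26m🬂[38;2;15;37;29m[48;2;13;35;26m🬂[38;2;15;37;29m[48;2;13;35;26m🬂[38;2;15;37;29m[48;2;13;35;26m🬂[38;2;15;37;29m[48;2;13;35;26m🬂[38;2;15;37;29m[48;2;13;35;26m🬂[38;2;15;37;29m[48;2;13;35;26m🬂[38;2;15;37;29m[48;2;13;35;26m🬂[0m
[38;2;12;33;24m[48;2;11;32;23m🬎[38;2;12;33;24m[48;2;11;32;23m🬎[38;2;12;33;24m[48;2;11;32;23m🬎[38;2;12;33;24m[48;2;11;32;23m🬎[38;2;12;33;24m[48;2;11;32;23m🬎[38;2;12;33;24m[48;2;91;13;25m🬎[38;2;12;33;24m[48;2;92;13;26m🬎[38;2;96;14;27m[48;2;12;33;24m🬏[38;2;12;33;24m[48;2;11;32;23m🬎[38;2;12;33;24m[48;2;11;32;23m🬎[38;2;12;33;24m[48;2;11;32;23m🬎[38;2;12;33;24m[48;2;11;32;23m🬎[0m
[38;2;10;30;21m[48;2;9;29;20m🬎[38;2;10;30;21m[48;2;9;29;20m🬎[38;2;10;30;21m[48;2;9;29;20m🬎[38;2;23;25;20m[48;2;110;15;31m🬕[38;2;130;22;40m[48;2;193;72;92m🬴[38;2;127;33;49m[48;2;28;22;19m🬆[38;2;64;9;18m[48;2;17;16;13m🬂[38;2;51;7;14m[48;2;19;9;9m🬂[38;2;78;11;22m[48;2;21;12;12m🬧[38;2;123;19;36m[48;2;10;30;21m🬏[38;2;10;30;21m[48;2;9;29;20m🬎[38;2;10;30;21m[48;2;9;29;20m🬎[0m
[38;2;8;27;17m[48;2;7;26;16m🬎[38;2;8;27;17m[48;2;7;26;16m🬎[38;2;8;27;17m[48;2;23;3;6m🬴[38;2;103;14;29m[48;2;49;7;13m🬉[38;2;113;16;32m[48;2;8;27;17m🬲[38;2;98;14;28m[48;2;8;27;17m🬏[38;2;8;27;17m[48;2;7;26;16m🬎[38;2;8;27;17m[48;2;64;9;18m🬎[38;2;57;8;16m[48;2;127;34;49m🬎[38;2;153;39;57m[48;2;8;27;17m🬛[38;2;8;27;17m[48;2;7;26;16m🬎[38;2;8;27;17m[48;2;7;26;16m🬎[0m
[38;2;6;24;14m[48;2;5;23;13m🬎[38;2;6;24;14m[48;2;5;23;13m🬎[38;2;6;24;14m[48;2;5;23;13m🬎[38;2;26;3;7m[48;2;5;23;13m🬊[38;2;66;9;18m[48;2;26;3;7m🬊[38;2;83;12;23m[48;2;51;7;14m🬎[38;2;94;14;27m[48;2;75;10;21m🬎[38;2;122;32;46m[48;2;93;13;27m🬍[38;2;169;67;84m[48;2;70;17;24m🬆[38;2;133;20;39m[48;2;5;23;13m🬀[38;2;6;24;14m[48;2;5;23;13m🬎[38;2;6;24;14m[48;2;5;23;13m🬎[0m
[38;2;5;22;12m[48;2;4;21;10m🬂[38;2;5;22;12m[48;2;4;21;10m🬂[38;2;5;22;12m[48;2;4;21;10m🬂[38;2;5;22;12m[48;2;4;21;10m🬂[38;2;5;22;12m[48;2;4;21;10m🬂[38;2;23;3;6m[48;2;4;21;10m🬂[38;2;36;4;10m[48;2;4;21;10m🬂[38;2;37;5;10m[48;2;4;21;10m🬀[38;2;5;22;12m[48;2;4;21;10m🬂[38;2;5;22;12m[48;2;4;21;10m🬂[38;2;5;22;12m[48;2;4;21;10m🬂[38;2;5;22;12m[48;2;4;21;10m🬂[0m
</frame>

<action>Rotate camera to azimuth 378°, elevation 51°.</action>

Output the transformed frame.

<frame>
[38;2;15;37;29m[48;2;13;35;26m🬂[38;2;15;37;29m[48;2;13;35;26m🬂[38;2;15;37;29m[48;2;13;35;26m🬂[38;2;15;37;29m[48;2;13;35;26m🬂[38;2;15;37;29m[48;2;13;35;26m🬂[38;2;15;37;29m[48;2;13;35;26m🬂[38;2;15;37;29m[48;2;13;35;26m🬂[38;2;15;37;29m[48;2;13;35;26m🬂[38;2;15;37;29m[48;2;13;35;26m🬂[38;2;15;37;29m[48;2;13;35;26m🬂[38;2;15;37;29m[48;2;13;35;26m🬂[38;2;15;37;29m[48;2;13;35;26m🬂[0m
[38;2;12;33;24m[48;2;11;32;23m🬎[38;2;12;33;24m[48;2;11;32;23m🬎[38;2;12;33;24m[48;2;11;32;23m🬎[38;2;12;33;24m[48;2;11;32;23m🬎[38;2;12;33;24m[48;2;90;13;25m🬝[38;2;12;33;24m[48;2;122;18;35m🬎[38;2;12;33;24m[48;2;113;17;32m🬎[38;2;12;33;24m[48;2;95;13;26m🬎[38;2;12;33;24m[48;2;11;32;23m🬎[38;2;12;33;24m[48;2;11;32;23m🬎[38;2;12;33;24m[48;2;11;32;23m🬎[38;2;12;33;24m[48;2;11;32;23m🬎[0m
[38;2;10;30;21m[48;2;9;29;20m🬎[38;2;10;30;21m[48;2;9;29;20m🬎[38;2;10;30;21m[48;2;9;29;20m🬎[38;2;26;13;13m[48;2;94;13;26m🬆[38;2;147;25;45m[48;2;110;15;31m🬜[38;2;193;72;92m[48;2;50;21;22m🬂[38;2;102;15;29m[48;2;12;22;16m🬂[38;2;74;10;21m[48;2;21;9;10m🬂[38;2;85;12;23m[48;2;36;5;10m🬨[38;2;115;16;32m[48;2;10;30;21m🬓[38;2;10;30;21m[48;2;9;29;20m🬎[38;2;10;30;21m[48;2;9;29;20m🬎[0m
[38;2;8;27;17m[48;2;7;26;16m🬎[38;2;8;27;17m[48;2;7;26;16m🬎[38;2;8;27;17m[48;2;7;26;16m🬎[38;2;98;14;28m[48;2;69;10;19m▐[38;2;96;13;27m[48;2;8;27;17m🬲[38;2;8;27;17m[48;2;7;26;16m🬎[38;2;8;27;17m[48;2;7;26;16m🬎[38;2;8;27;17m[48;2;23;3;6m🬝[38;2;35;5;9m[48;2;85;12;24m🬆[38;2;130;20;39m[48;2;8;27;17m▌[38;2;8;27;17m[48;2;7;26;16m🬎[38;2;8;27;17m[48;2;7;26;16m🬎[0m
[38;2;6;24;14m[48;2;5;23;13m🬎[38;2;6;24;14m[48;2;5;23;13m🬎[38;2;6;24;14m[48;2;5;23;13m🬎[38;2;64;8;18m[48;2;5;23;13m🬊[38;2;93;13;26m[48;2;73;10;21m🬬[38;2;69;9;19m[48;2;105;15;30m🬂[38;2;73;10;20m[48;2;142;37;54m🬎[38;2;87;13;25m[48;2;175;62;81m🬆[38;2;173;52;72m[48;2;59;20;23m🬜[38;2;152;23;44m[48;2;5;23;13m🬀[38;2;6;24;14m[48;2;5;23;13m🬎[38;2;6;24;14m[48;2;5;23;13m🬎[0m
[38;2;5;22;12m[48;2;4;21;10m🬂[38;2;5;22;12m[48;2;4;21;10m🬂[38;2;5;22;12m[48;2;4;21;10m🬂[38;2;5;22;12m[48;2;4;21;10m🬂[38;2;62;9;17m[48;2;4;21;10m🬁[38;2;98;14;27m[48;2;4;21;10m🬂[38;2;119;17;34m[48;2;4;21;10m🬂[38;2;124;17;35m[48;2;4;21;10m🬂[38;2;5;22;12m[48;2;4;21;10m🬂[38;2;5;22;12m[48;2;4;21;10m🬂[38;2;5;22;12m[48;2;4;21;10m🬂[38;2;5;22;12m[48;2;4;21;10m🬂[0m
</frame>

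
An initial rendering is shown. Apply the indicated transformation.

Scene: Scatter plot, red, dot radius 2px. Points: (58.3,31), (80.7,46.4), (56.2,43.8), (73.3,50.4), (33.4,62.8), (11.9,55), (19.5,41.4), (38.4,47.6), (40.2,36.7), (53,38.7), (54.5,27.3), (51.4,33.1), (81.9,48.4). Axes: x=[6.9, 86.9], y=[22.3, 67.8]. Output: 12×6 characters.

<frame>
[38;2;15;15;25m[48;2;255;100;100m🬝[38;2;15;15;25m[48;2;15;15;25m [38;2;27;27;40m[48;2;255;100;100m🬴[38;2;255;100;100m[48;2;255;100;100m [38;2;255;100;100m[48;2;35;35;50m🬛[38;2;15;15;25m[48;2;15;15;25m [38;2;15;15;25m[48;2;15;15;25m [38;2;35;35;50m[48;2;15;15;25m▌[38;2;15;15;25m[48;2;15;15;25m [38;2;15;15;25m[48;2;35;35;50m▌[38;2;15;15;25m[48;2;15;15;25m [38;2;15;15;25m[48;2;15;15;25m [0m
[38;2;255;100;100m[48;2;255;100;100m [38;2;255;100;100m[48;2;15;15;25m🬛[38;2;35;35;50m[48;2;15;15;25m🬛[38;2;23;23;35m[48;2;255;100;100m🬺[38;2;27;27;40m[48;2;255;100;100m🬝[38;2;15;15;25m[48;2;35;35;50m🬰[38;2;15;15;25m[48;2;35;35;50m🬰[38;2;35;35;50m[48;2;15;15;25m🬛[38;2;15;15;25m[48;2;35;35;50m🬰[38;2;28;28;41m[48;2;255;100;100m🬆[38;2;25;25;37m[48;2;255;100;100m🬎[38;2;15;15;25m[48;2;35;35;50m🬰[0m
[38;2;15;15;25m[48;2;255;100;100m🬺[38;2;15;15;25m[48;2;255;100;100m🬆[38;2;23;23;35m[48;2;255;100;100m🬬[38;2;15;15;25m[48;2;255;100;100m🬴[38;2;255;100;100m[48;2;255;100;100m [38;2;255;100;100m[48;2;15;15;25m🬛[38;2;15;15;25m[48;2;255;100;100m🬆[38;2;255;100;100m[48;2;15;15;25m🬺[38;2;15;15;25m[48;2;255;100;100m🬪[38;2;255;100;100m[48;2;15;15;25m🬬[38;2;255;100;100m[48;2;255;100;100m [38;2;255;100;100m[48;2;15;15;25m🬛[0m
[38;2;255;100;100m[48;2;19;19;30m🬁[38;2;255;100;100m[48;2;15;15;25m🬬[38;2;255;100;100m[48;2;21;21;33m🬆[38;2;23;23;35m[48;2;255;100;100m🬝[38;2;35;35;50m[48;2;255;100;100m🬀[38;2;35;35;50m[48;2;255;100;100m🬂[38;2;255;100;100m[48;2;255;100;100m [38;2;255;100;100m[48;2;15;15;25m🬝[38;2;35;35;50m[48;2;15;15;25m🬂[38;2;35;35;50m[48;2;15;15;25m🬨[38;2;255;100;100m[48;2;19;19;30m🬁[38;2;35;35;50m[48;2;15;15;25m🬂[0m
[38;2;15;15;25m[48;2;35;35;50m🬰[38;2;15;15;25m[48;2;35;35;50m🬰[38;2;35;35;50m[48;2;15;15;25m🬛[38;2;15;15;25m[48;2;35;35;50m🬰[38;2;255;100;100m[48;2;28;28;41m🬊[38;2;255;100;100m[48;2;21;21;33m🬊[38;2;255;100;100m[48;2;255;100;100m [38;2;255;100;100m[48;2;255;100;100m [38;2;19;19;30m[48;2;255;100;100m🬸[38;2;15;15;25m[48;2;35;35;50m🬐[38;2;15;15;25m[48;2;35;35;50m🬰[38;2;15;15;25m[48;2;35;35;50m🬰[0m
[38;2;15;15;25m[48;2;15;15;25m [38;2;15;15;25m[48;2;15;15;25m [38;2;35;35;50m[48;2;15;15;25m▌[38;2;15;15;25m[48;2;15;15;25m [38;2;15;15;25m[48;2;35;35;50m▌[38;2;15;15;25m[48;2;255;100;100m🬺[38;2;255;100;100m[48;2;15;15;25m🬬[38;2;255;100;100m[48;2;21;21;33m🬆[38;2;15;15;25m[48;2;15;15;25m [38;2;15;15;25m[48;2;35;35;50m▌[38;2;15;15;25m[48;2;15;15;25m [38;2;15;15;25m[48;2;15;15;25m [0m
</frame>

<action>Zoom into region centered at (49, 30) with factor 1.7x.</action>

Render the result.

<frame>
[38;2;15;15;25m[48;2;15;15;25m [38;2;15;15;25m[48;2;15;15;25m [38;2;35;35;50m[48;2;15;15;25m▌[38;2;15;15;25m[48;2;255;100;100m🬝[38;2;15;15;25m[48;2;35;35;50m▌[38;2;15;15;25m[48;2;255;100;100m🬝[38;2;15;15;25m[48;2;255;100;100m🬀[38;2;255;100;100m[48;2;255;100;100m [38;2;255;100;100m[48;2;15;15;25m🬆[38;2;15;15;25m[48;2;35;35;50m▌[38;2;15;15;25m[48;2;15;15;25m [38;2;15;15;25m[48;2;15;15;25m [0m
[38;2;15;15;25m[48;2;35;35;50m🬰[38;2;15;15;25m[48;2;35;35;50m🬰[38;2;27;27;40m[48;2;255;100;100m🬴[38;2;255;100;100m[48;2;255;100;100m [38;2;255;100;100m[48;2;35;35;50m🬛[38;2;23;23;35m[48;2;255;100;100m🬝[38;2;255;100;100m[48;2;255;100;100m [38;2;255;100;100m[48;2;27;27;40m🬀[38;2;23;23;35m[48;2;255;100;100m🬬[38;2;15;15;25m[48;2;35;35;50m🬐[38;2;15;15;25m[48;2;35;35;50m🬰[38;2;15;15;25m[48;2;35;35;50m🬰[0m
[38;2;15;15;25m[48;2;15;15;25m [38;2;15;15;25m[48;2;15;15;25m [38;2;35;35;50m[48;2;15;15;25m▌[38;2;15;15;25m[48;2;255;100;100m🬺[38;2;15;15;25m[48;2;35;35;50m▌[38;2;255;100;100m[48;2;15;15;25m🬊[38;2;255;100;100m[48;2;15;15;25m🬝[38;2;255;100;100m[48;2;255;100;100m [38;2;255;100;100m[48;2;255;100;100m [38;2;27;27;40m[48;2;255;100;100m🬸[38;2;15;15;25m[48;2;15;15;25m [38;2;15;15;25m[48;2;15;15;25m [0m
[38;2;35;35;50m[48;2;15;15;25m🬂[38;2;35;35;50m[48;2;15;15;25m🬂[38;2;35;35;50m[48;2;15;15;25m🬕[38;2;35;35;50m[48;2;15;15;25m🬂[38;2;35;35;50m[48;2;15;15;25m🬨[38;2;35;35;50m[48;2;15;15;25m🬂[38;2;255;100;100m[48;2;25;25;37m🬫[38;2;255;100;100m[48;2;255;100;100m [38;2;255;100;100m[48;2;20;20;31m🬄[38;2;35;35;50m[48;2;15;15;25m🬨[38;2;35;35;50m[48;2;15;15;25m🬂[38;2;35;35;50m[48;2;15;15;25m🬂[0m
[38;2;15;15;25m[48;2;35;35;50m🬰[38;2;15;15;25m[48;2;35;35;50m🬰[38;2;35;35;50m[48;2;15;15;25m🬛[38;2;15;15;25m[48;2;35;35;50m🬰[38;2;15;15;25m[48;2;35;35;50m🬐[38;2;15;15;25m[48;2;35;35;50m🬰[38;2;15;15;25m[48;2;35;35;50m🬰[38;2;255;100;100m[48;2;27;27;40m🬀[38;2;15;15;25m[48;2;35;35;50m🬰[38;2;15;15;25m[48;2;35;35;50m🬐[38;2;15;15;25m[48;2;35;35;50m🬰[38;2;15;15;25m[48;2;35;35;50m🬰[0m
[38;2;15;15;25m[48;2;15;15;25m [38;2;15;15;25m[48;2;15;15;25m [38;2;35;35;50m[48;2;15;15;25m▌[38;2;15;15;25m[48;2;15;15;25m [38;2;15;15;25m[48;2;35;35;50m▌[38;2;15;15;25m[48;2;15;15;25m [38;2;15;15;25m[48;2;15;15;25m [38;2;35;35;50m[48;2;15;15;25m▌[38;2;15;15;25m[48;2;15;15;25m [38;2;15;15;25m[48;2;35;35;50m▌[38;2;15;15;25m[48;2;15;15;25m [38;2;15;15;25m[48;2;15;15;25m [0m
</frame>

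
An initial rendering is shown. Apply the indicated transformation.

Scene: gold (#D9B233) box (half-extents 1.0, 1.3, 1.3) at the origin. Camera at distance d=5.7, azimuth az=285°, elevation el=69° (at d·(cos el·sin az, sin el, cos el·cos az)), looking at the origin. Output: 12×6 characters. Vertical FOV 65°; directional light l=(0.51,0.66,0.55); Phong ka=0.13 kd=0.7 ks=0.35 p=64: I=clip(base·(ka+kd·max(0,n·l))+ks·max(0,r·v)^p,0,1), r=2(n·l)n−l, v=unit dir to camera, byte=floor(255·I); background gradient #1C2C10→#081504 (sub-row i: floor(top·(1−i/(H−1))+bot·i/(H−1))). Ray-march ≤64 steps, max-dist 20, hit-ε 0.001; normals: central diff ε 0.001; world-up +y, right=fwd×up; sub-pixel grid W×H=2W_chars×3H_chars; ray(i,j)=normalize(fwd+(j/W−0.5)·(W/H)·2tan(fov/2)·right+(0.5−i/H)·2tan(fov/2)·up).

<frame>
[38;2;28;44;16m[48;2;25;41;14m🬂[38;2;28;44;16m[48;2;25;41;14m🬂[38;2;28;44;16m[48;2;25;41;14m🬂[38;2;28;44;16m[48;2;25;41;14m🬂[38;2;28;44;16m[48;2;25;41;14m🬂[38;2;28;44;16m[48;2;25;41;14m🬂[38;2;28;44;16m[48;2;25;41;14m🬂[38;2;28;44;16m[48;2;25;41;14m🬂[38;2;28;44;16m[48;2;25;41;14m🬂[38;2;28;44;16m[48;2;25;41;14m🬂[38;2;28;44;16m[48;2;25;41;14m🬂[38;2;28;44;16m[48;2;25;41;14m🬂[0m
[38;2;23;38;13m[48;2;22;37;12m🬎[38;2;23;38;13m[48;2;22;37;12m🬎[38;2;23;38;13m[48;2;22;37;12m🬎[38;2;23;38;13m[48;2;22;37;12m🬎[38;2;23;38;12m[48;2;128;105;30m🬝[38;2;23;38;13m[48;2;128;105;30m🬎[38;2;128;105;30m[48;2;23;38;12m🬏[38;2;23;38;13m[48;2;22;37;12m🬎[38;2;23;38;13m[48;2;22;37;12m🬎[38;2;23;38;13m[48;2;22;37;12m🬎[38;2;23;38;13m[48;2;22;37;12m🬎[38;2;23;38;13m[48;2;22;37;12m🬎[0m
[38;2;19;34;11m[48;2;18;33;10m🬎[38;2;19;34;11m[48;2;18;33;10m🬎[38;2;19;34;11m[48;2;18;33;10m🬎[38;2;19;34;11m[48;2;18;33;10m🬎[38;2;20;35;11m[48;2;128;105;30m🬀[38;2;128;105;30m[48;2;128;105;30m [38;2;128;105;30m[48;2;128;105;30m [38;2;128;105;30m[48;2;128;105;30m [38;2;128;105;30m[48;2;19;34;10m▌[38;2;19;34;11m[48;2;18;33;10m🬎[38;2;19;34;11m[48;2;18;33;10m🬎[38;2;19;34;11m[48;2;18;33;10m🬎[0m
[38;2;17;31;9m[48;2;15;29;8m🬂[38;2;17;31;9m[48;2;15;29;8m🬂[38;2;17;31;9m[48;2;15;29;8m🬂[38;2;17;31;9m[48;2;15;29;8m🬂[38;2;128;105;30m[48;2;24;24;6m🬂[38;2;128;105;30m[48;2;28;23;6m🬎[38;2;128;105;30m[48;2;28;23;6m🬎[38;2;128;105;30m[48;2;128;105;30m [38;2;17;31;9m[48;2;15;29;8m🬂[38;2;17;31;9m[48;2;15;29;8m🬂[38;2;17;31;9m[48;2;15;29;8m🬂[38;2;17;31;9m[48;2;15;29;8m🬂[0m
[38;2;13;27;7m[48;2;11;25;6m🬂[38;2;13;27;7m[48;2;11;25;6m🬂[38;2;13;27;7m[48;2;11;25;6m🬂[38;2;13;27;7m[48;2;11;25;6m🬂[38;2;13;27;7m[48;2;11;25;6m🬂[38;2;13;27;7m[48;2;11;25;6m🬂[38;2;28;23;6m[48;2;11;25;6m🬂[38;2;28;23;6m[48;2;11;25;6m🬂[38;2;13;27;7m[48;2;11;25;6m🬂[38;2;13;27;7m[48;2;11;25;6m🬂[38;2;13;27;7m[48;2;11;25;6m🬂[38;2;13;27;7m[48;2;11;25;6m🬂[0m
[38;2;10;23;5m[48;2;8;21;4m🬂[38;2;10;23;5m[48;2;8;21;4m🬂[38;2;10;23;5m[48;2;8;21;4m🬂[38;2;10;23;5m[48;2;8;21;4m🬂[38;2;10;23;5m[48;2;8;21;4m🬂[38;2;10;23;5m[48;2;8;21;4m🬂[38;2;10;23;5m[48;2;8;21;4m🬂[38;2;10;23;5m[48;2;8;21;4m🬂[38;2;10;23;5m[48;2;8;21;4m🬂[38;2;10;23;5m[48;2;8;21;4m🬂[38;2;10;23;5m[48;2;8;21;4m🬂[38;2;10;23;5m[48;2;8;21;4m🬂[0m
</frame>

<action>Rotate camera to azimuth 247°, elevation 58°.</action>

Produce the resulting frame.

<frame>
[38;2;28;44;16m[48;2;25;41;14m🬂[38;2;28;44;16m[48;2;25;41;14m🬂[38;2;28;44;16m[48;2;25;41;14m🬂[38;2;28;44;16m[48;2;25;41;14m🬂[38;2;28;44;16m[48;2;25;41;14m🬂[38;2;28;44;16m[48;2;25;41;14m🬂[38;2;28;44;16m[48;2;25;41;14m🬂[38;2;28;44;16m[48;2;25;41;14m🬂[38;2;28;44;16m[48;2;25;41;14m🬂[38;2;28;44;16m[48;2;25;41;14m🬂[38;2;28;44;16m[48;2;25;41;14m🬂[38;2;28;44;16m[48;2;25;41;14m🬂[0m
[38;2;23;38;13m[48;2;22;37;12m🬎[38;2;23;38;13m[48;2;22;37;12m🬎[38;2;23;38;13m[48;2;22;37;12m🬎[38;2;23;38;13m[48;2;22;37;12m🬎[38;2;23;38;13m[48;2;22;37;12m🬎[38;2;23;38;12m[48;2;129;106;30m🬝[38;2;23;38;13m[48;2;135;112;37m🬎[38;2;158;135;60m[48;2;23;38;12m🬏[38;2;23;38;13m[48;2;22;37;12m🬎[38;2;23;38;13m[48;2;22;37;12m🬎[38;2;23;38;13m[48;2;22;37;12m🬎[38;2;23;38;13m[48;2;22;37;12m🬎[0m
[38;2;19;34;11m[48;2;18;33;10m🬎[38;2;19;34;11m[48;2;18;33;10m🬎[38;2;19;34;11m[48;2;18;33;10m🬎[38;2;19;34;11m[48;2;18;33;10m🬎[38;2;128;105;30m[48;2;18;33;10m🬬[38;2;128;105;30m[48;2;129;106;30m🬺[38;2;138;115;40m[48;2;130;107;32m🬉[38;2;177;154;79m[48;2;150;127;52m🬉[38;2;173;150;75m[48;2;21;31;9m🬓[38;2;19;34;11m[48;2;18;33;10m🬎[38;2;19;34;11m[48;2;18;33;10m🬎[38;2;19;34;11m[48;2;18;33;10m🬎[0m
[38;2;17;31;9m[48;2;15;29;8m🬂[38;2;17;31;9m[48;2;15;29;8m🬂[38;2;17;31;9m[48;2;15;29;8m🬂[38;2;17;31;9m[48;2;15;29;8m🬂[38;2;128;105;30m[48;2;15;29;8m🬉[38;2;128;105;30m[48;2;28;23;6m🬎[38;2;129;106;31m[48;2;28;23;6m🬂[38;2;133;110;35m[48;2;28;23;6m🬀[38;2;28;23;6m[48;2;15;29;8m🬄[38;2;17;31;9m[48;2;15;29;8m🬂[38;2;17;31;9m[48;2;15;29;8m🬂[38;2;17;31;9m[48;2;15;29;8m🬂[0m
[38;2;13;27;7m[48;2;11;25;6m🬂[38;2;13;27;7m[48;2;11;25;6m🬂[38;2;13;27;7m[48;2;11;25;6m🬂[38;2;13;27;7m[48;2;11;25;6m🬂[38;2;13;27;7m[48;2;11;25;6m🬂[38;2;28;23;6m[48;2;11;25;6m🬎[38;2;28;23;6m[48;2;11;25;6m🬂[38;2;13;27;7m[48;2;11;25;6m🬂[38;2;13;27;7m[48;2;11;25;6m🬂[38;2;13;27;7m[48;2;11;25;6m🬂[38;2;13;27;7m[48;2;11;25;6m🬂[38;2;13;27;7m[48;2;11;25;6m🬂[0m
[38;2;10;23;5m[48;2;8;21;4m🬂[38;2;10;23;5m[48;2;8;21;4m🬂[38;2;10;23;5m[48;2;8;21;4m🬂[38;2;10;23;5m[48;2;8;21;4m🬂[38;2;10;23;5m[48;2;8;21;4m🬂[38;2;10;23;5m[48;2;8;21;4m🬂[38;2;10;23;5m[48;2;8;21;4m🬂[38;2;10;23;5m[48;2;8;21;4m🬂[38;2;10;23;5m[48;2;8;21;4m🬂[38;2;10;23;5m[48;2;8;21;4m🬂[38;2;10;23;5m[48;2;8;21;4m🬂[38;2;10;23;5m[48;2;8;21;4m🬂[0m
</frame>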